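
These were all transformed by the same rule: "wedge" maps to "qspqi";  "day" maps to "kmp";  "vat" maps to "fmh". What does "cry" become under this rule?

kdo

Read the word backwards and shift each letter +12.
Applying it to cry: reverse → yrc; then shift: y+12=k, r+12=d, c+12=o.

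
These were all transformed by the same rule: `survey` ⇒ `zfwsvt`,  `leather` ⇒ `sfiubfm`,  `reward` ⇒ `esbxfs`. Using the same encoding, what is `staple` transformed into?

The output letters match the input read backwards, each shifted +1: survey reversed is yevrus. Read the word backwards and shift each letter +1.
For staple: reverse → elpats; then shift: e+1=f, l+1=m, p+1=q, a+1=b, t+1=u, s+1=t.

fmqbut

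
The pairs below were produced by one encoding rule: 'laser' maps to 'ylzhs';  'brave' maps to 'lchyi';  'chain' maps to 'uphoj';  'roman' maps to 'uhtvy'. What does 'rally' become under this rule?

fsshy

The output letters match the input read backwards, each shifted +7: laser reversed is resal. Read the word backwards and shift each letter +7.
Applying it to rally: reverse → yllar; then shift: y+7=f, l+7=s, l+7=s, a+7=h, r+7=y.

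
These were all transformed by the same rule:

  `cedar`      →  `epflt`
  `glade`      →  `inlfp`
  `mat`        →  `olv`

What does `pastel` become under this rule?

rluvpn

The shift depends on letter class: consonant c→e is +2, but vowel e→p is +11. Vowels shift forward by 11 and consonants shift forward by 2.
Applying it to pastel: p(cons)+2=r, a(vowel)+11=l, s(cons)+2=u, t(cons)+2=v, e(vowel)+11=p, l(cons)+2=n.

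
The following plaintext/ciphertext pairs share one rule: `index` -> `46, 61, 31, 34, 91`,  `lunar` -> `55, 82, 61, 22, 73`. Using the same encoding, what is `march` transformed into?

i(#9)→46 and n(#14)→61: differences scale by 3, so n = 3·pos + 19. With a=1..z=26, the number is 3·pos + 19.
On march: m=13→58, a=1→22, r=18→73, c=3→28, h=8→43.

58, 22, 73, 28, 43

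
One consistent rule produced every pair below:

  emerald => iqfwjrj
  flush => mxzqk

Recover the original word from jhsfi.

The output letters match the input read backwards, each shifted +5: emerald reversed is dlareme. The word is reversed, then every letter is shifted forward by 5.
Decoding jhsfi: shift back: j−5=e, h−5=c, s−5=n, f−5=a, i−5=d → ecnad; then reverse → dance.

dance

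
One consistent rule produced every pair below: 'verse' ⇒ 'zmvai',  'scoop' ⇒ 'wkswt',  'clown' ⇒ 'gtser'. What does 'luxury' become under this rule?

pcbcvg

Shifts by position in verse: pos 0: v→z (+4), pos 1: e→m (+8), pos 2: r→v (+4), pos 3: s→a (+8) — repeating every 2. The shifts repeat in a cycle of length 2: positions 0,1,… shift by +4, +8, then the pattern repeats.
For luxury: l+4=p, u+8=c, x+4=b, u+8=c, r+4=v, y+8=g.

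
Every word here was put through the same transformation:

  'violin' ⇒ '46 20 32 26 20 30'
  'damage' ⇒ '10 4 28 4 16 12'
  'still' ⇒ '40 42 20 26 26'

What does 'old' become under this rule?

v(#22)→46 and i(#9)→20: differences scale by 2, so n = 2·pos + 2. Each letter becomes 2×(its alphabet position, a=1..z=26) + 2.
For old: o=15→32, l=12→26, d=4→10.

32 26 10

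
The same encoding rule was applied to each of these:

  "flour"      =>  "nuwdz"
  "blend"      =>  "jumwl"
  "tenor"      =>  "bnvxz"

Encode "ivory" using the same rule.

Shifts by position in flour: pos 0: f→n (+8), pos 1: l→u (+9), pos 2: o→w (+8), pos 3: u→d (+9) — repeating every 2. The shifts repeat in a cycle of length 2: positions 0,1,… shift by +8, +9, then the pattern repeats.
On ivory: i+8=q, v+9=e, o+8=w, r+9=a, y+8=g.

qewag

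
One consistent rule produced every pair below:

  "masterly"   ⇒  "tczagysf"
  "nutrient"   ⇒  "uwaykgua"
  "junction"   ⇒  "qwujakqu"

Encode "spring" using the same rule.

zwykun

Two shifts are in play — +2 for a/e/i/o/u, +7 for every other letter.
For spring: s(cons)+7=z, p(cons)+7=w, r(cons)+7=y, i(vowel)+2=k, n(cons)+7=u, g(cons)+7=n.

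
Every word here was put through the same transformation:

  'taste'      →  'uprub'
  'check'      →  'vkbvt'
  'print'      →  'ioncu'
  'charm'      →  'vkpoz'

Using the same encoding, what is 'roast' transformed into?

t(19)→u(20) and a(0)→p(15) fit y≡3x+15 (mod 26); the inverse of 3 mod 26 is 9. Each letter's alphabet position (a=0..z=25) is mapped through 3·x+15 mod 26 — an affine cipher.
Applying it to roast: r(17)→3·17+15≡14=o; o(14)→3·14+15≡5=f; a(0)→3·0+15≡15=p; s(18)→3·18+15≡17=r; t(19)→3·19+15≡20=u (all mod 26).

ofpru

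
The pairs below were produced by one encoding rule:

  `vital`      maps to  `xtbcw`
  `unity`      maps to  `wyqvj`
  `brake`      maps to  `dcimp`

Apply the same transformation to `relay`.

tptcj

Shifts by position in vital: pos 0: v→x (+2), pos 1: i→t (+11), pos 2: t→b (+8), pos 3: a→c (+2), pos 4: l→w (+11) — repeating every 3. A repeating key of period 3 is used — shifts +2, +11, +8 over and over.
For relay: r+2=t, e+11=p, l+8=t, a+2=c, y+11=j.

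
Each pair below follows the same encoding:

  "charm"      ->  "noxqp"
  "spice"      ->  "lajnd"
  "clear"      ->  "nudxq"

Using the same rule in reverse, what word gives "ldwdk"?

seven

c(2)→n(13) and h(7)→o(14) fit y≡21x+23 (mod 26); the inverse of 21 mod 26 is 5. This is an affine cipher: with a=0,…,z=25, each position x becomes (21x+23) mod 26.
Decoding ldwdk: l(11)→5·(11−23)≡18=s; d(3)→5·(3−23)≡4=e; w(22)→5·(22−23)≡21=v; d(3)→5·(3−23)≡4=e; k(10)→5·(10−23)≡13=n (all mod 26).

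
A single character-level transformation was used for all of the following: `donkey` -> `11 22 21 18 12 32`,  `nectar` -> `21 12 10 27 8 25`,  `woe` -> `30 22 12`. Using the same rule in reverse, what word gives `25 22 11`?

rod

d is letter #4 and maps to 11: an offset of 7. The number is (letter's place in the alphabet, a=1) + 7.
Decoding 25 22 11: 25→(25−7)÷1=18=r, 22→(22−7)÷1=15=o, 11→(11−7)÷1=4=d.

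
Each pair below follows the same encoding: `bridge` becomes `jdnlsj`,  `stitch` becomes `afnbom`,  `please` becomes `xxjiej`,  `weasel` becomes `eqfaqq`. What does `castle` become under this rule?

Shifts by position in bridge: pos 0: b→j (+8), pos 1: r→d (+12), pos 2: i→n (+5), pos 3: d→l (+8), pos 4: g→s (+12), pos 5: e→j (+5) — repeating every 3. The shifts repeat in a cycle of length 3: positions 0,1,… shift by +8, +12, +5, then the pattern repeats.
Applying it to castle: c+8=k, a+12=m, s+5=x, t+8=b, l+12=x, e+5=j.

kmxbxj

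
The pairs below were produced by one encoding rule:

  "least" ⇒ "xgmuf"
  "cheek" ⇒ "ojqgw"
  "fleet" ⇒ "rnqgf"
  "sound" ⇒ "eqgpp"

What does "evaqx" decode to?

A repeating key of period 2 is used — shifts +12, +2 over and over.
Undoing it on evaqx: e−12=s, v−2=t, a−12=o, q−2=o, x−12=l.

stool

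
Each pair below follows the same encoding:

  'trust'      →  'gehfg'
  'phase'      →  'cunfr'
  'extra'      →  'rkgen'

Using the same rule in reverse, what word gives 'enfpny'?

Compare letters: t→g is +13, r→e is +13, u→h is +13 — a constant shift. Every letter moves 13 places later in the alphabet, wrapping around z→a.
Reversing it on enfpny: e−13=r, n−13=a, f−13=s, p−13=c, n−13=a, y−13=l.

rascal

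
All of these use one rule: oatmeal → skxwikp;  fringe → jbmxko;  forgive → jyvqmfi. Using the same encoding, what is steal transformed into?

wdikp

Shifts by position in oatmeal: pos 0: o→s (+4), pos 1: a→k (+10), pos 2: t→x (+4), pos 3: m→w (+10) — repeating every 2. It's a Vigenère-style cipher with numeric key [4,10]: position i shifts by key[i mod 2].
For steal: s+4=w, t+10=d, e+4=i, a+10=k, l+4=p.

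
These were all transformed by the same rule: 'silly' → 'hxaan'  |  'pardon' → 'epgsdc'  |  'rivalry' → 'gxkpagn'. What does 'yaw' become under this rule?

npl

Compare letters: s→h is +15, i→x is +15, l→a is +15 — a constant shift. This is a Caesar cipher with shift 15.
On yaw: y+15=n, a+15=p, w+15=l.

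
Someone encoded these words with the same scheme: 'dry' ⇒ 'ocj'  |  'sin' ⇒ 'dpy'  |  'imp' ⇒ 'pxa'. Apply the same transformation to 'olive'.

The rule splits by letter class: vowels +7, consonants +11.
On olive: o(vowel)+7=v, l(cons)+11=w, i(vowel)+7=p, v(cons)+11=g, e(vowel)+7=l.

vwpgl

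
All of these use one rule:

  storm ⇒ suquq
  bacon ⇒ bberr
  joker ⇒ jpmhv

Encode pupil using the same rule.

In storm: s→s is +0, t→u is +1, o→q is +2, r→u is +3 — the shift increases by 1 each position. Letter i (0-indexed) is shifted by i+0, so successive shifts are 0, 1, 2, ….
For pupil: p+0=p, u+1=v, p+2=r, i+3=l, l+4=p.

pvrlp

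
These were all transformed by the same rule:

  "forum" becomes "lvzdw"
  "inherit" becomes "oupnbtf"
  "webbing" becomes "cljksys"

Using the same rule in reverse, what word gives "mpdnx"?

In forum: f→l is +6, o→v is +7, r→z is +8, u→d is +9 — the shift increases by 1 each position. The shift increases by 1 at each position, starting from +6: 6, 7, 8, ….
Reversing it on mpdnx: m−6=g, p−7=i, d−8=v, n−9=e, x−10=n.

given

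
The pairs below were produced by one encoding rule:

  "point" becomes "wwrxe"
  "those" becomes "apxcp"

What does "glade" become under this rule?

ntjnp

In point: p→w is +7, o→w is +8, i→r is +9, n→x is +10 — the shift increases by 1 each position. Each letter shifts forward by (position + 7), i.e. 7, 8, 9, … — the shift grows by one for each successive letter.
Applying it to glade: g+7=n, l+8=t, a+9=j, d+10=n, e+11=p.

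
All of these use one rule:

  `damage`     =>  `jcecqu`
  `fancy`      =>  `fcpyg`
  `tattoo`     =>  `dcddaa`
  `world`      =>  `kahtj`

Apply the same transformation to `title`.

dmdtu

d(3)→j(9) and a(0)→c(2) fit y≡11x+2 (mod 26); the inverse of 11 mod 26 is 19. Treating letters as 0–25, the rule is x ↦ 11x + 2 (mod 26).
For title: t(19)→11·19+2≡3=d; i(8)→11·8+2≡12=m; t(19)→11·19+2≡3=d; l(11)→11·11+2≡19=t; e(4)→11·4+2≡20=u (all mod 26).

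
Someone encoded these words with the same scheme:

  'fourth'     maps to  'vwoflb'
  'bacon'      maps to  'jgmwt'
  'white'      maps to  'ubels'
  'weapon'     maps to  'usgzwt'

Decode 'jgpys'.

This is an affine cipher: with a=0,…,z=25, each position x becomes (3x+6) mod 26.
Decoding jgpys: j(9)→9·(9−6)≡1=b; g(6)→9·(6−6)≡0=a; p(15)→9·(15−6)≡3=d; y(24)→9·(24−6)≡6=g; s(18)→9·(18−6)≡4=e (all mod 26).

badge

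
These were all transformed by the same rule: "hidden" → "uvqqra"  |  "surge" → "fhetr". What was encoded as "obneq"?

board

Compare letters: h→u is +13, i→v is +13, d→q is +13 — a constant shift. Every letter moves 13 places later in the alphabet, wrapping around z→a.
Decoding obneq: o−13=b, b−13=o, n−13=a, e−13=r, q−13=d.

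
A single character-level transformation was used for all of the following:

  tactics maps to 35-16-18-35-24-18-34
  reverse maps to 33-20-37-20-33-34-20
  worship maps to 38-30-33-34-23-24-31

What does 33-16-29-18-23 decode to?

ranch

t is letter #20 and maps to 35: an offset of 15. The number is (letter's place in the alphabet, a=1) + 15.
Decoding 33-16-29-18-23: 33→(33−15)÷1=18=r, 16→(16−15)÷1=1=a, 29→(29−15)÷1=14=n, 18→(18−15)÷1=3=c, 23→(23−15)÷1=8=h.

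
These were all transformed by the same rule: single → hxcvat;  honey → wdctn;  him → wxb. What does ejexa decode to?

Compare letters: s→h is +15, i→x is +15, n→c is +15 — a constant shift. This is a Caesar cipher with shift 15.
Decoding ejexa: e−15=p, j−15=u, e−15=p, x−15=i, a−15=l.

pupil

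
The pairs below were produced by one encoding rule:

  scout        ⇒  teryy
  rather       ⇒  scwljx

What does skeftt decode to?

In scout: s→t is +1, c→e is +2, o→r is +3, u→y is +4 — the shift increases by 1 each position. Letter i (0-indexed) is shifted by i+1, so successive shifts are 1, 2, 3, ….
Decoding skeftt: s−1=r, k−2=i, e−3=b, f−4=b, t−5=o, t−6=n.

ribbon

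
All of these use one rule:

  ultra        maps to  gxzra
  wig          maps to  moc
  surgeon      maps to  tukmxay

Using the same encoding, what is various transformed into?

yauoxgb

The output letters match the input read backwards, each shifted +6: ultra reversed is artlu. Two steps: reverse the string, then apply a Caesar shift of +6.
Applying it to various: reverse → suoirav; then shift: s+6=y, u+6=a, o+6=u, i+6=o, r+6=x, a+6=g, v+6=b.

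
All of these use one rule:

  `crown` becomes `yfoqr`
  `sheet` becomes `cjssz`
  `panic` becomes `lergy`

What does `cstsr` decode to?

seven

c(2)→y(24) and r(17)→f(5) fit y≡23x+4 (mod 26); the inverse of 23 mod 26 is 17. This is an affine cipher: with a=0,…,z=25, each position x becomes (23x+4) mod 26.
Reversing it on cstsr: c(2)→17·(2−4)≡18=s; s(18)→17·(18−4)≡4=e; t(19)→17·(19−4)≡21=v; s(18)→17·(18−4)≡4=e; r(17)→17·(17−4)≡13=n (all mod 26).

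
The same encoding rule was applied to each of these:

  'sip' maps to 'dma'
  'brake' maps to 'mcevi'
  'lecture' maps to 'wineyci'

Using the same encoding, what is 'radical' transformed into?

ceomnew

The shift depends on letter class: consonant s→d is +11, but vowel i→m is +4. Two shifts are in play — +4 for a/e/i/o/u, +11 for every other letter.
Applying it to radical: r(cons)+11=c, a(vowel)+4=e, d(cons)+11=o, i(vowel)+4=m, c(cons)+11=n, a(vowel)+4=e, l(cons)+11=w.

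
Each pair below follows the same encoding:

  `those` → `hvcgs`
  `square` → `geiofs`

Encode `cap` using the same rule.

This is a Caesar cipher with shift 14.
For cap: c+14=q, a+14=o, p+14=d.

qod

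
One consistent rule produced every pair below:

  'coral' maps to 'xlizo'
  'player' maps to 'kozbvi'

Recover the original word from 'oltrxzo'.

logical

Each pair mirrors across the alphabet (c↔x, o↔l, r↔i): positions sum to 25. Letters are reflected about the middle of the alphabet (position → 25−position): Atbash.
Undoing it on oltrxzo: o↔l, l↔o, t↔g, r↔i, x↔c, z↔a, o↔l.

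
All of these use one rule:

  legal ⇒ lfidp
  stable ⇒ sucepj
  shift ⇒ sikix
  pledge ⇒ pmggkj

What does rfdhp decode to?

Each letter shifts forward by its position index (0, 1, 2, …) — the shift grows by one for each successive letter.
Decoding rfdhp: r−0=r, f−1=e, d−2=b, h−3=e, p−4=l.

rebel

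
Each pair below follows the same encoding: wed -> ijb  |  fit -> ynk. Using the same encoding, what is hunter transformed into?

The output letters match the input read backwards, each shifted +5: wed reversed is dew. The word is reversed, then every letter is shifted forward by 5.
Applying it to hunter: reverse → retnuh; then shift: r+5=w, e+5=j, t+5=y, n+5=s, u+5=z, h+5=m.

wjyszm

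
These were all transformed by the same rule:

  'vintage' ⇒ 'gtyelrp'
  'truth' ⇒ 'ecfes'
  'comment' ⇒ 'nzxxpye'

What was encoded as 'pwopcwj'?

elderly

Compare letters: v→g is +11, i→t is +11, n→y is +11 — a constant shift. Each letter is shifted forward by 11 in the alphabet (a Caesar shift of +11).
Reversing it on pwopcwj: p−11=e, w−11=l, o−11=d, p−11=e, c−11=r, w−11=l, j−11=y.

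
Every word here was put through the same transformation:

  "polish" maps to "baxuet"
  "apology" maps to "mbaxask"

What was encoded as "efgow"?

stuck

Each letter is shifted forward by 12 in the alphabet (a Caesar shift of +12).
Reversing it on efgow: e−12=s, f−12=t, g−12=u, o−12=c, w−12=k.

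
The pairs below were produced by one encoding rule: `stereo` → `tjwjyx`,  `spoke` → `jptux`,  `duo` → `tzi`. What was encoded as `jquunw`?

The output letters match the input read backwards, each shifted +5: stereo reversed is oerets. Two steps: reverse the string, then apply a Caesar shift of +5.
Decoding jquunw: shift back: j−5=e, q−5=l, u−5=p, u−5=p, n−5=i, w−5=r → elppir; then reverse → ripple.

ripple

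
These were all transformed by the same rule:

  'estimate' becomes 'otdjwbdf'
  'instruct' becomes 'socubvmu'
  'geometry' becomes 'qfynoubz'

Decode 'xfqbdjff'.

negative

Shifts by position in estimate: pos 0: e→o (+10), pos 1: s→t (+1), pos 2: t→d (+10), pos 3: i→j (+1) — repeating every 2. A repeating key of period 2 is used — shifts +10, +1 over and over.
Undoing it on xfqbdjff: x−10=n, f−1=e, q−10=g, b−1=a, d−10=t, j−1=i, f−10=v, f−1=e.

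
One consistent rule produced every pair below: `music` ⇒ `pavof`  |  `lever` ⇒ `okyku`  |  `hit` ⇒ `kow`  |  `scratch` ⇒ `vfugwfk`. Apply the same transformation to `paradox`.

The shift depends on letter class: consonant m→p is +3, but vowel u→a is +6. The rule splits by letter class: vowels +6, consonants +3.
Applying it to paradox: p(cons)+3=s, a(vowel)+6=g, r(cons)+3=u, a(vowel)+6=g, d(cons)+3=g, o(vowel)+6=u, x(cons)+3=a.

sguggua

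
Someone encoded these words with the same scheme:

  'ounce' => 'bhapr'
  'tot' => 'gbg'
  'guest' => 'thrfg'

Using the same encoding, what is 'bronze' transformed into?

Compare letters: o→b is +13, u→h is +13, n→a is +13 — a constant shift. It's a constant shift of +13 (ROT13).
For bronze: b+13=o, r+13=e, o+13=b, n+13=a, z+13=m, e+13=r.

oebamr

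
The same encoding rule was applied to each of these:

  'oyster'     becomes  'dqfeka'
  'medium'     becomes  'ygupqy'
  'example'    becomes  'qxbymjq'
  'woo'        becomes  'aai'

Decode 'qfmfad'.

rotate

The word is reversed, then every letter is shifted forward by 12.
Undoing it on qfmfad: shift back: q−12=e, f−12=t, m−12=a, f−12=t, a−12=o, d−12=r → etator; then reverse → rotate.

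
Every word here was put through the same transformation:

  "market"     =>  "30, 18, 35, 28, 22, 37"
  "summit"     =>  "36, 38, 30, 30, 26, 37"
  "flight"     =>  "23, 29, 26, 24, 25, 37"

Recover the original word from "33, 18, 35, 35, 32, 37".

m is letter #13 and maps to 30: an offset of 17. The number is (letter's place in the alphabet, a=1) + 17.
Undoing it on 33, 18, 35, 35, 32, 37: 33→(33−17)÷1=16=p, 18→(18−17)÷1=1=a, 35→(35−17)÷1=18=r, 35→(35−17)÷1=18=r, 32→(32−17)÷1=15=o, 37→(37−17)÷1=20=t.

parrot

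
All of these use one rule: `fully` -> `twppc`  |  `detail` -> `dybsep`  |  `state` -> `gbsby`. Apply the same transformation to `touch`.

f(5)→t(19) and u(20)→w(22) fit y≡21x+18 (mod 26); the inverse of 21 mod 26 is 5. Treating letters as 0–25, the rule is x ↦ 21x + 18 (mod 26).
For touch: t(19)→21·19+18≡1=b; o(14)→21·14+18≡0=a; u(20)→21·20+18≡22=w; c(2)→21·2+18≡8=i; h(7)→21·7+18≡9=j (all mod 26).

bawij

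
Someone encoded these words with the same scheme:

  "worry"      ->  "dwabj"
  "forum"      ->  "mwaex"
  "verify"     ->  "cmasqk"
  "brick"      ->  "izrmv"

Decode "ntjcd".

In worry: w→d is +7, o→w is +8, r→a is +9, r→b is +10 — the shift increases by 1 each position. Letter i (0-indexed) is shifted by i+7, so successive shifts are 7, 8, 9, ….
Reversing it on ntjcd: n−7=g, t−8=l, j−9=a, c−10=s, d−11=s.

glass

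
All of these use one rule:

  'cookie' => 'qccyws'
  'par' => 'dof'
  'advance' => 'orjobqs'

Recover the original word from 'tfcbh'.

front

Compare letters: c→q is +14, o→c is +14, o→c is +14 — a constant shift. Every letter moves 14 places later in the alphabet, wrapping around z→a.
Reversing it on tfcbh: t−14=f, f−14=r, c−14=o, b−14=n, h−14=t.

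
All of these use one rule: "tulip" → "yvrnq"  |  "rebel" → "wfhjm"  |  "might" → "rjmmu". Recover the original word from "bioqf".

Shifts by position in tulip: pos 0: t→y (+5), pos 1: u→v (+1), pos 2: l→r (+6), pos 3: i→n (+5), pos 4: p→q (+1) — repeating every 3. It's a Vigenère-style cipher with numeric key [5,1,6]: position i shifts by key[i mod 3].
Decoding bioqf: b−5=w, i−1=h, o−6=i, q−5=l, f−1=e.

while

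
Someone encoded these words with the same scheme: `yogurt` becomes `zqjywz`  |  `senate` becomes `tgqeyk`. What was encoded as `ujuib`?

threw

In yogurt: y→z is +1, o→q is +2, g→j is +3, u→y is +4 — the shift increases by 1 each position. Letter i (0-indexed) is shifted by i+1, so successive shifts are 1, 2, 3, ….
Undoing it on ujuib: u−1=t, j−2=h, u−3=r, i−4=e, b−5=w.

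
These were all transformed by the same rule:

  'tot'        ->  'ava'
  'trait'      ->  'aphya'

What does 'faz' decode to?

sty

The output letters match the input read backwards, each shifted +7: tot reversed is tot. The word is reversed, then every letter is shifted forward by 7.
Undoing it on faz: shift back: f−7=y, a−7=t, z−7=s → yts; then reverse → sty.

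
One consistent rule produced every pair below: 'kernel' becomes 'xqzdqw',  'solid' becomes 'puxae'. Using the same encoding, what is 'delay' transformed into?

kmxqp

The output letters match the input read backwards, each shifted +12: kernel reversed is lenrek. Read the word backwards and shift each letter +12.
On delay: reverse → yaled; then shift: y+12=k, a+12=m, l+12=x, e+12=q, d+12=p.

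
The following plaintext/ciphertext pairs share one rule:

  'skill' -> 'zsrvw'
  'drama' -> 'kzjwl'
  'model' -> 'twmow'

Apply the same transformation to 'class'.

In skill: s→z is +7, k→s is +8, i→r is +9, l→v is +10 — the shift increases by 1 each position. Each letter shifts forward by (position + 7), i.e. 7, 8, 9, … — the shift grows by one for each successive letter.
Applying it to class: c+7=j, l+8=t, a+9=j, s+10=c, s+11=d.

jtjcd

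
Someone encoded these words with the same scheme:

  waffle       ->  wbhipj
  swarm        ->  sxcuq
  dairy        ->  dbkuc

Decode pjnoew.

In waffle: w→w is +0, a→b is +1, f→h is +2, f→i is +3 — the shift increases by 1 each position. The shift increases by 1 at each position, starting from +0: 0, 1, 2, ….
Decoding pjnoew: p−0=p, j−1=i, n−2=l, o−3=l, e−4=a, w−5=r.

pillar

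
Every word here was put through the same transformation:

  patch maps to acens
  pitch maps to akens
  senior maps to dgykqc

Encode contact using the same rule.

The shift depends on letter class: consonant p→a is +11, but vowel a→c is +2. Vowels shift forward by 2 and consonants shift forward by 11.
On contact: c(cons)+11=n, o(vowel)+2=q, n(cons)+11=y, t(cons)+11=e, a(vowel)+2=c, c(cons)+11=n, t(cons)+11=e.

nqyecne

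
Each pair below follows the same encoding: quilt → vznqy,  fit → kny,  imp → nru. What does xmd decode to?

shy

Compare letters: q→v is +5, u→z is +5, i→n is +5 — a constant shift. Every letter moves 5 places later in the alphabet, wrapping around z→a.
Decoding xmd: x−5=s, m−5=h, d−5=y.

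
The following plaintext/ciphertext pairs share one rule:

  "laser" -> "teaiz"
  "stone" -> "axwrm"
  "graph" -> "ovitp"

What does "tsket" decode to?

It's a Vigenère-style cipher with numeric key [8,4]: position i shifts by key[i mod 2].
Undoing it on tsket: t−8=l, s−4=o, k−8=c, e−4=a, t−8=l.

local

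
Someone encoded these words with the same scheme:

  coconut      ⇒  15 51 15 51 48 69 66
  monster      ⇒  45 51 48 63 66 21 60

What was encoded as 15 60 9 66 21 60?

crater

c(#3)→15 and o(#15)→51: differences scale by 3, so n = 3·pos + 6. The formula is n = 3×(alphabet index, a=1) + 6.
Undoing it on 15 60 9 66 21 60: 15→(15−6)÷3=3=c, 60→(60−6)÷3=18=r, 9→(9−6)÷3=1=a, 66→(66−6)÷3=20=t, 21→(21−6)÷3=5=e, 60→(60−6)÷3=18=r.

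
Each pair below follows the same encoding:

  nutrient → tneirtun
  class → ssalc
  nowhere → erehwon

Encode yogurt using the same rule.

The output letters match the input read backwards: nutrient reversed is tneirtun. The word is simply reversed.
Applying it to yogurt: reverse → trugoy.

trugoy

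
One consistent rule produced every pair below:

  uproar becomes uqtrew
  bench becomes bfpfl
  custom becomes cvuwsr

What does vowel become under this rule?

In uproar: u→u is +0, p→q is +1, r→t is +2, o→r is +3 — the shift increases by 1 each position. Each letter shifts forward by its position index (0, 1, 2, …) — the shift grows by one for each successive letter.
On vowel: v+0=v, o+1=p, w+2=y, e+3=h, l+4=p.

vpyhp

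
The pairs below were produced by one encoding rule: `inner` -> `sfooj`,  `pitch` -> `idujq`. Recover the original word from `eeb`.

add

Two steps: reverse the string, then apply a Caesar shift of +1.
Reversing it on eeb: shift back: e−1=d, e−1=d, b−1=a → dda; then reverse → add.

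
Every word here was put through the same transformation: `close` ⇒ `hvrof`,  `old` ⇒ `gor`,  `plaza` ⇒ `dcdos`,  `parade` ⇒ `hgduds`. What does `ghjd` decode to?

Two steps: reverse the string, then apply a Caesar shift of +3.
Reversing it on ghjd: shift back: g−3=d, h−3=e, j−3=g, d−3=a → dega; then reverse → aged.

aged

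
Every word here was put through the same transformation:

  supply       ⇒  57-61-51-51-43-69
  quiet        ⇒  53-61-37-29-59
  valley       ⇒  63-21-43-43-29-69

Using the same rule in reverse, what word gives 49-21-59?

oat

With a=1..z=26, the number is 2·pos + 19.
Undoing it on 49-21-59: 49→(49−19)÷2=15=o, 21→(21−19)÷2=1=a, 59→(59−19)÷2=20=t.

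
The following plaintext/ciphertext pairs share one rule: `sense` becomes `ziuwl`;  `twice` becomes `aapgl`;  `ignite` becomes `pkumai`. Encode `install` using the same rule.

Shifts by position in sense: pos 0: s→z (+7), pos 1: e→i (+4), pos 2: n→u (+7), pos 3: s→w (+4) — repeating every 2. It's a Vigenère-style cipher with numeric key [7,4]: position i shifts by key[i mod 2].
On install: i+7=p, n+4=r, s+7=z, t+4=x, a+7=h, l+4=p, l+7=s.

przxhps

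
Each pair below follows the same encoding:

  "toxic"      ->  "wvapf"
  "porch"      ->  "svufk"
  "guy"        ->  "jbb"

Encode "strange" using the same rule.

vwuhqjl

The shift depends on letter class: consonant t→w is +3, but vowel o→v is +7. The rule splits by letter class: vowels +7, consonants +3.
On strange: s(cons)+3=v, t(cons)+3=w, r(cons)+3=u, a(vowel)+7=h, n(cons)+3=q, g(cons)+3=j, e(vowel)+7=l.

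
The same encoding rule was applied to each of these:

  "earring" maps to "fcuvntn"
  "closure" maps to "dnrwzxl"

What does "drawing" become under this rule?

etdantn

In earring: e→f is +1, a→c is +2, r→u is +3, r→v is +4 — the shift increases by 1 each position. Letter i (0-indexed) is shifted by i+1, so successive shifts are 1, 2, 3, ….
For drawing: d+1=e, r+2=t, a+3=d, w+4=a, i+5=n, n+6=t, g+7=n.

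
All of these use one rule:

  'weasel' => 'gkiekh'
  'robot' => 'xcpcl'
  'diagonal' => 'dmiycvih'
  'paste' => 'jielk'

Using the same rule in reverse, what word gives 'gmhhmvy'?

willing

w(22)→g(6) and e(4)→k(10) fit y≡7x+8 (mod 26); the inverse of 7 mod 26 is 15. Each letter's alphabet position (a=0..z=25) is mapped through 7·x+8 mod 26 — an affine cipher.
Decoding gmhhmvy: g(6)→15·(6−8)≡22=w; m(12)→15·(12−8)≡8=i; h(7)→15·(7−8)≡11=l; h(7)→15·(7−8)≡11=l; m(12)→15·(12−8)≡8=i; v(21)→15·(21−8)≡13=n; y(24)→15·(24−8)≡6=g (all mod 26).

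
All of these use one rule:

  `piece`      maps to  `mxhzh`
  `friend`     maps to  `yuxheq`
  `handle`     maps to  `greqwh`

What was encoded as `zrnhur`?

camera

Treating letters as 0–25, the rule is x ↦ 17x + 17 (mod 26).
Decoding zrnhur: z(25)→23·(25−17)≡2=c; r(17)→23·(17−17)≡0=a; n(13)→23·(13−17)≡12=m; h(7)→23·(7−17)≡4=e; u(20)→23·(20−17)≡17=r; r(17)→23·(17−17)≡0=a (all mod 26).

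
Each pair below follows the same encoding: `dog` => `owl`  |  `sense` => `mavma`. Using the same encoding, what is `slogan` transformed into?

viowta

The output letters match the input read backwards, each shifted +8: dog reversed is god. Read the word backwards and shift each letter +8.
On slogan: reverse → nagols; then shift: n+8=v, a+8=i, g+8=o, o+8=w, l+8=t, s+8=a.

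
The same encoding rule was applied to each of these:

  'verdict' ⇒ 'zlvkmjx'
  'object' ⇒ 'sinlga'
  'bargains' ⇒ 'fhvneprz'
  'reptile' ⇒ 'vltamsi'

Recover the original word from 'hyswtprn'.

dropping

The shifts repeat in a cycle of length 2: positions 0,1,… shift by +4, +7, then the pattern repeats.
Reversing it on hyswtprn: h−4=d, y−7=r, s−4=o, w−7=p, t−4=p, p−7=i, r−4=n, n−7=g.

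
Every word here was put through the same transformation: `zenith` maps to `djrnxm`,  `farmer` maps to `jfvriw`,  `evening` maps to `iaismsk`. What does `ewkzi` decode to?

argue

Shifts by position in zenith: pos 0: z→d (+4), pos 1: e→j (+5), pos 2: n→r (+4), pos 3: i→n (+5) — repeating every 2. The shifts repeat in a cycle of length 2: positions 0,1,… shift by +4, +5, then the pattern repeats.
Undoing it on ewkzi: e−4=a, w−5=r, k−4=g, z−5=u, i−4=e.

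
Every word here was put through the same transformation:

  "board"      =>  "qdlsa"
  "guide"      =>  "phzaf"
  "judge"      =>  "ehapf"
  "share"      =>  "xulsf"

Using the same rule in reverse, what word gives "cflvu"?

teach

b(1)→q(16) and o(14)→d(3) fit y≡5x+11 (mod 26); the inverse of 5 mod 26 is 21. This is an affine cipher: with a=0,…,z=25, each position x becomes (5x+11) mod 26.
Reversing it on cflvu: c(2)→21·(2−11)≡19=t; f(5)→21·(5−11)≡4=e; l(11)→21·(11−11)≡0=a; v(21)→21·(21−11)≡2=c; u(20)→21·(20−11)≡7=h (all mod 26).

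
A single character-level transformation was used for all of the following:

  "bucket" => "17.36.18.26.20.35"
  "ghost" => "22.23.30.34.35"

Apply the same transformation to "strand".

34.35.33.16.29.19

Each letter is replaced by its alphabet position (a=1..z=26) + 15.
For strand: s=19→34, t=20→35, r=18→33, a=1→16, n=14→29, d=4→19.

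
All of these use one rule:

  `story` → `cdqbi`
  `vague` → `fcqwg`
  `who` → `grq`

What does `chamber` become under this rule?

mrcwlgb

The shift depends on letter class: consonant s→c is +10, but vowel o→q is +2. Two shifts are in play — +2 for a/e/i/o/u, +10 for every other letter.
On chamber: c(cons)+10=m, h(cons)+10=r, a(vowel)+2=c, m(cons)+10=w, b(cons)+10=l, e(vowel)+2=g, r(cons)+10=b.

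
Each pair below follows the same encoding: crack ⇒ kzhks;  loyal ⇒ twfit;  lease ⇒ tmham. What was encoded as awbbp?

The shifts repeat in a cycle of length 3: positions 0,1,… shift by +8, +8, +7, then the pattern repeats.
Undoing it on awbbp: a−8=s, w−8=o, b−7=u, b−8=t, p−8=h.

south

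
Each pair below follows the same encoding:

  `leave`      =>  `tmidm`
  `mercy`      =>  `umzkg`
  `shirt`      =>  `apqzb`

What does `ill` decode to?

Compare letters: l→t is +8, e→m is +8, a→i is +8 — a constant shift. It's a constant shift of +8 (ROT8).
Reversing it on ill: i−8=a, l−8=d, l−8=d.

add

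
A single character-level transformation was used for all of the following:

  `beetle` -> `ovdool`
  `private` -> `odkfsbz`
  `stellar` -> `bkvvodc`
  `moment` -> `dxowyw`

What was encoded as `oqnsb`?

ridge

The output letters match the input read backwards, each shifted +10: beetle reversed is elteeb. Two steps: reverse the string, then apply a Caesar shift of +10.
Undoing it on oqnsb: shift back: o−10=e, q−10=g, n−10=d, s−10=i, b−10=r → egdir; then reverse → ridge.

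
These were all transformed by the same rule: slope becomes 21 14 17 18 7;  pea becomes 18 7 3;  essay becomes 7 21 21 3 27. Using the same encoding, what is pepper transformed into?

18 7 18 18 7 20

s is letter #19 and maps to 21: an offset of 2. The number is (letter's place in the alphabet, a=1) + 2.
For pepper: p=16→18, e=5→7, p=16→18, p=16→18, e=5→7, r=18→20.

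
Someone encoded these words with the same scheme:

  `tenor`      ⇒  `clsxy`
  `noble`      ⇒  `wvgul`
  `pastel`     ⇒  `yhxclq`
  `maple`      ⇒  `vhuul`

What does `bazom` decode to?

It's a Vigenère-style cipher with numeric key [9,7,5]: position i shifts by key[i mod 3].
Decoding bazom: b−9=s, a−7=t, z−5=u, o−9=f, m−7=f.

stuff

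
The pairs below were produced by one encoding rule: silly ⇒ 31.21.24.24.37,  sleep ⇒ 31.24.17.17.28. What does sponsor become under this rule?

31.28.27.26.31.27.30

s is letter #19 and maps to 31: an offset of 12. Letters become their 1-based position plus 12 (so a→13, b→14, …).
Applying it to sponsor: s=19→31, p=16→28, o=15→27, n=14→26, s=19→31, o=15→27, r=18→30.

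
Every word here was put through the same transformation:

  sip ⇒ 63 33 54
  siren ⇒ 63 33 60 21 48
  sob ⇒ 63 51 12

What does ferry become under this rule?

24 21 60 60 81

s(#19)→63 and i(#9)→33: differences scale by 3, so n = 3·pos + 6. The formula is n = 3×(alphabet index, a=1) + 6.
For ferry: f=6→24, e=5→21, r=18→60, r=18→60, y=25→81.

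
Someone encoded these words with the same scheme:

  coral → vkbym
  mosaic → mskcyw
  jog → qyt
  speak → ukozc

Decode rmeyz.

The output letters match the input read backwards, each shifted +10: coral reversed is laroc. The word is reversed, then every letter is shifted forward by 10.
Undoing it on rmeyz: shift back: r−10=h, m−10=c, e−10=u, y−10=o, z−10=p → hcuop; then reverse → pouch.

pouch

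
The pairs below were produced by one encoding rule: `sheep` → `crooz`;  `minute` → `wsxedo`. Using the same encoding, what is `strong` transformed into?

cdbyxq

Each letter is shifted forward by 10 in the alphabet (a Caesar shift of +10).
On strong: s+10=c, t+10=d, r+10=b, o+10=y, n+10=x, g+10=q.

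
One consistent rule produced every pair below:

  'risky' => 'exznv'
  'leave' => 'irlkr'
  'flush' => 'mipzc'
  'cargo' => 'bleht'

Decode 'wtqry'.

r(17)→e(4) and i(8)→x(23) fit y≡21x+11 (mod 26); the inverse of 21 mod 26 is 5. Treating letters as 0–25, the rule is x ↦ 21x + 11 (mod 26).
Decoding wtqry: w(22)→5·(22−11)≡3=d; t(19)→5·(19−11)≡14=o; q(16)→5·(16−11)≡25=z; r(17)→5·(17−11)≡4=e; y(24)→5·(24−11)≡13=n (all mod 26).

dozen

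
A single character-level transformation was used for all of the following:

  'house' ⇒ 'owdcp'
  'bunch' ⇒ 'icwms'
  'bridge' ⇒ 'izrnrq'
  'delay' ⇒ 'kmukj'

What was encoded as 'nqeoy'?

The shift increases by 1 at each position, starting from +7: 7, 8, 9, ….
Reversing it on nqeoy: n−7=g, q−8=i, e−9=v, o−10=e, y−11=n.

given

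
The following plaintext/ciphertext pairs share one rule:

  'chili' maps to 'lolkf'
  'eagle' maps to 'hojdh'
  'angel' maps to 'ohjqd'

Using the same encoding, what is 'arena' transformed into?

The output letters match the input read backwards, each shifted +3: chili reversed is ilihc. Read the word backwards and shift each letter +3.
On arena: reverse → anera; then shift: a+3=d, n+3=q, e+3=h, r+3=u, a+3=d.

dqhud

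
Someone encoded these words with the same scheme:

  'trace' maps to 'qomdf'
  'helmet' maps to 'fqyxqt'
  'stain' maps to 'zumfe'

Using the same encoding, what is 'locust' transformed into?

The output letters match the input read backwards, each shifted +12: trace reversed is ecart. Read the word backwards and shift each letter +12.
For locust: reverse → tsucol; then shift: t+12=f, s+12=e, u+12=g, c+12=o, o+12=a, l+12=x.

fegoax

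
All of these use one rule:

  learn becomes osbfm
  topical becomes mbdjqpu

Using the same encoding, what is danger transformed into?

The word is reversed, then every letter is shifted forward by 1.
For danger: reverse → regnad; then shift: r+1=s, e+1=f, g+1=h, n+1=o, a+1=b, d+1=e.

sfhobe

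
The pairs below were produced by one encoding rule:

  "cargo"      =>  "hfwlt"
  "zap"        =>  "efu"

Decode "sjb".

Compare letters: c→h is +5, a→f is +5, r→w is +5 — a constant shift. This is a Caesar cipher with shift 5.
Undoing it on sjb: s−5=n, j−5=e, b−5=w.

new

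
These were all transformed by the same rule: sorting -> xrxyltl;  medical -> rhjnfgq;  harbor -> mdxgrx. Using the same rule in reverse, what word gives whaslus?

reunion

Shifts by position in sorting: pos 0: s→x (+5), pos 1: o→r (+3), pos 2: r→x (+6), pos 3: t→y (+5), pos 4: i→l (+3), pos 5: n→t (+6) — repeating every 3. It's a Vigenère-style cipher with numeric key [5,3,6]: position i shifts by key[i mod 3].
Reversing it on whaslus: w−5=r, h−3=e, a−6=u, s−5=n, l−3=i, u−6=o, s−5=n.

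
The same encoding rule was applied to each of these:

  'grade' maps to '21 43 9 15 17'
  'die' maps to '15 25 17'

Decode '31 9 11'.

lab

g(#7)→21 and r(#18)→43: differences scale by 2, so n = 2·pos + 7. Each letter becomes 2×(its alphabet position, a=1..z=26) + 7.
Decoding 31 9 11: 31→(31−7)÷2=12=l, 9→(9−7)÷2=1=a, 11→(11−7)÷2=2=b.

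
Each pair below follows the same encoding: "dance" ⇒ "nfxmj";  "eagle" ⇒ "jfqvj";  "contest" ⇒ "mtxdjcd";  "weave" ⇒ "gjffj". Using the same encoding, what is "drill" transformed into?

The shift depends on letter class: consonant d→n is +10, but vowel a→f is +5. Vowels shift forward by 5 and consonants shift forward by 10.
On drill: d(cons)+10=n, r(cons)+10=b, i(vowel)+5=n, l(cons)+10=v, l(cons)+10=v.

nbnvv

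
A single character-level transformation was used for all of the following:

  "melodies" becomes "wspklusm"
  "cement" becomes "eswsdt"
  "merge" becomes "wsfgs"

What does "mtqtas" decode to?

m(12)→w(22) and e(4)→s(18) fit y≡7x+16 (mod 26); the inverse of 7 mod 26 is 15. Treating letters as 0–25, the rule is x ↦ 7x + 16 (mod 26).
Reversing it on mtqtas: m(12)→15·(12−16)≡18=s; t(19)→15·(19−16)≡19=t; q(16)→15·(16−16)≡0=a; t(19)→15·(19−16)≡19=t; a(0)→15·(0−16)≡20=u; s(18)→15·(18−16)≡4=e (all mod 26).

statue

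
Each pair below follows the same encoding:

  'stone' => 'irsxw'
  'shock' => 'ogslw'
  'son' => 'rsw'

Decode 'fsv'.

rob

The output letters match the input read backwards, each shifted +4: stone reversed is enots. Read the word backwards and shift each letter +4.
Reversing it on fsv: shift back: f−4=b, s−4=o, v−4=r → bor; then reverse → rob.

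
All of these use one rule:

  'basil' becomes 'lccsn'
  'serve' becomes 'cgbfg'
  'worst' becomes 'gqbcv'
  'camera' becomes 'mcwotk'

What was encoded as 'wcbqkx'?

margin

The shifts repeat in a cycle of length 3: positions 0,1,… shift by +10, +2, +10, then the pattern repeats.
Decoding wcbqkx: w−10=m, c−2=a, b−10=r, q−10=g, k−2=i, x−10=n.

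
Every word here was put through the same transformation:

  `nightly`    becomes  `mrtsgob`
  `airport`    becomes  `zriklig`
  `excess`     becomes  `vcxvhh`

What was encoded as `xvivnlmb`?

ceremony

Each pair mirrors across the alphabet (n↔m, i↔r, g↔t): positions sum to 25. This is the alphabet-reversal cipher (Atbash): a becomes z, b becomes y, etc.
Decoding xvivnlmb: x↔c, v↔e, i↔r, v↔e, n↔m, l↔o, m↔n, b↔y.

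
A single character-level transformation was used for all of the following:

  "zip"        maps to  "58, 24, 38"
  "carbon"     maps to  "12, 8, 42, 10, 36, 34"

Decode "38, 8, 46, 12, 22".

patch

z(#26)→58 and i(#9)→24: differences scale by 2, so n = 2·pos + 6. The formula is n = 2×(alphabet index, a=1) + 6.
Decoding 38, 8, 46, 12, 22: 38→(38−6)÷2=16=p, 8→(8−6)÷2=1=a, 46→(46−6)÷2=20=t, 12→(12−6)÷2=3=c, 22→(22−6)÷2=8=h.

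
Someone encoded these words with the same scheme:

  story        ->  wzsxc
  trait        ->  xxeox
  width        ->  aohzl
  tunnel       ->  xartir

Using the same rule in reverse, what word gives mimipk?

icicle

Shifts by position in story: pos 0: s→w (+4), pos 1: t→z (+6), pos 2: o→s (+4), pos 3: r→x (+6) — repeating every 2. It's a Vigenère-style cipher with numeric key [4,6]: position i shifts by key[i mod 2].
Undoing it on mimipk: m−4=i, i−6=c, m−4=i, i−6=c, p−4=l, k−6=e.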